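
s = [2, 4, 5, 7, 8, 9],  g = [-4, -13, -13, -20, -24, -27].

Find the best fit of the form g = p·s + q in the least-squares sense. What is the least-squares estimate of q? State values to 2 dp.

q = 1.73

The normal equations are: 239·p + 35·q = -700;  35·p + 6·q = -101.
det = 239·6 − 35² = 209.
p = ((-700)·6 − 35·(-101))/209 = -35/11; q = (239·(-101) − 35·(-700))/209 = 19/11.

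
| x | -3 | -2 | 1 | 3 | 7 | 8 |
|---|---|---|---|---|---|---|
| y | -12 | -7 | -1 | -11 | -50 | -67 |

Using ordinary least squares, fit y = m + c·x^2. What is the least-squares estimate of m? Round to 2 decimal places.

Setting ∂/∂m … = 0 gives: 6·m + 136·c = -148;  136·m + 6676·c = -6974.
(Σ1 = 6, Σx^2 = 136, Σx^2·x^2 = 6676, Σy = -148, Σx^2·y = -6974.)
Determinant 6·6676 − 136² = 21560.
m = ((-148)·6676 − 136·(-6974))/21560 = -4948/2695; c = (6·(-6974) − 136·(-148))/21560 = -5429/5390.

m = -1.84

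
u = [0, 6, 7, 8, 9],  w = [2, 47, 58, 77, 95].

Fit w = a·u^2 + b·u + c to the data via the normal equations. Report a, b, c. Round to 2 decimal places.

With design matrix M, MᵀM = [[14354, 1800, 230]; [1800, 230, 30]; [230, 30, 5]] and Mᵀw = [17157, 2159, 279]ᵀ.
Inverting the 3×3 Gram matrix, [a, b, c]ᵀ = [83/82, 491/410, 421/205]ᵀ.

a = 1.01, b = 1.20, c = 2.05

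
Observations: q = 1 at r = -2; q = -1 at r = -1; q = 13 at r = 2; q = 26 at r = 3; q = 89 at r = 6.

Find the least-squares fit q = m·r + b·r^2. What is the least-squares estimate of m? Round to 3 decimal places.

Entries of XᵀX: Σr·r = 54, Σr·r^2 = 242, Σr^2·r^2 = 1410.
Moment sums: Σr·q = 637, Σr^2·q = 3493.
Normal equations: [[54, 242]; [242, 1410]]·[m, b]ᵀ = [637, 3493]ᵀ.
det = 54·1410 − 242² = 17576.
m = (637·1410 − 242·3493)/17576 = 6608/2197; b = (54·3493 − 242·637)/17576 = 8617/4394.

m = 3.008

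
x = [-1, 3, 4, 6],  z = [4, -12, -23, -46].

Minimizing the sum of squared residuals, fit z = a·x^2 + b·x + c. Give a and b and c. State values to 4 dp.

From the data, Σx^2·x^2 = 1634, Σx^2·x = 306, Σx^2 = 62, Σx·x = 62, Σx = 12, Σ1 = 4.
Moment sums: Σx^2·z = -2128, Σx·z = -408, Σz = -77.
So AᵀA·[a, b, c]ᵀ = Aᵀz: [[1634, 306, 62]; [306, 62, 12]; [62, 12, 4]]·[a, b, c]ᵀ = [-2128, -408, -77]ᵀ.
Inverting the 3×3 Gram matrix, [a, b, c]ᵀ = [-3057/3098, -6981/3098, 4345/1549]ᵀ.

a = -0.9868, b = -2.2534, c = 2.8050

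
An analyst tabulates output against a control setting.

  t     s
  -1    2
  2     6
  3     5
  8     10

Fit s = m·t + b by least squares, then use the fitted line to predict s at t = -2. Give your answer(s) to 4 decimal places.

Compute the Gram sums: Σt·t = 78, Σt = 12, Σ1 = 4.
And Σt·s = 105, Σs = 23.
MᵀM·[m, b]ᵀ = Mᵀs becomes [[78, 12]; [12, 4]]·[m, b]ᵀ = [105, 23]ᵀ.
det = 78·4 − 12² = 168.
m = (105·4 − 12·23)/168 = 6/7; b = (78·23 − 12·105)/168 = 89/28.
At t = -2: ŝ = (6/7)·(-2) + (89/28)·(1) = 41/28.

ŝ = 1.4643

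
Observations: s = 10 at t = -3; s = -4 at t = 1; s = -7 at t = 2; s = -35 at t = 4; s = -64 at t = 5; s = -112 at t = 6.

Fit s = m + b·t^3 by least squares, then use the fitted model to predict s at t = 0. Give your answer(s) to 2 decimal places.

Compute the Gram sums: Σ1 = 6, Σt^3 = 387, Σt^3·t^3 = 67171.
Right-hand side: Σs = -212, Σt^3·s = -34762.
So AᵀA·[m, b]ᵀ = Aᵀs: [[6, 387]; [387, 67171]]·[m, b]ᵀ = [-212, -34762]ᵀ.
Eliminating b: 67171·(row 1) − 387·(row 2) gives 253257·m = 67171·(-212) − 387·(-34762) = -787358, so m = -787358/253257.
Then b = ((-34762) − 387·(-787358/253257))/67171 = -42176/84419.
At t = 0: ŝ = (-787358/253257)·(1) + (-42176/84419)·(0) = -787358/253257.

ŝ = -3.11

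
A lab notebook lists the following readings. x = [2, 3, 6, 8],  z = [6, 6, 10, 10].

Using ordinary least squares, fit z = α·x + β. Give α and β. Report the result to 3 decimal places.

α = 0.791, β = 4.242

Normal-equation sums: Σx·x = 113, Σx = 19, Σ1 = 4.
For Mᵀz: Σx·z = 170, Σz = 32.
Normal equations: [[113, 19]; [19, 4]]·[α, β]ᵀ = [170, 32]ᵀ.
Eliminating β: 4·(row 1) − 19·(row 2) gives 91·α = 4·170 − 19·32 = 72, so α = 72/91.
Then β = (32 − 19·(72/91))/4 = 386/91.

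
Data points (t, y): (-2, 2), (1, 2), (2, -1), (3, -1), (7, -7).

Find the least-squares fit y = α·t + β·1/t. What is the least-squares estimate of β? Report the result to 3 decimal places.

β = 2.659

The normal system AᵀA·[α, β]ᵀ = Aᵀy is [[67, 5]; [5, 1439/882]]·[α, β]ᵀ = [-56, -5/6]ᵀ.
det = 67·(1439/882) − 5² = 74363/882.
α = ((-56)·(1439/882) − 5·(-5/6))/(74363/882) = -76909/74363; β = (67·(-5/6) − 5·(-56))/(74363/882) = 197715/74363.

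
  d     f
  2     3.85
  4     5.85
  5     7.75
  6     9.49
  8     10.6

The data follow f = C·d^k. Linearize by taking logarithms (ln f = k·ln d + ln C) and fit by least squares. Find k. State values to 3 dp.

Linearized form: ln f = k·ln d + ln C. From the 5 transformed points,
Σln d = 7.5601, Σ(ln d)² = 12.5270, Σln f = 9.7733, Σln d·ln f = 15.6200.
Equations: 12.5270·k + 7.5601·ln C = 15.6200;  7.5601·k + 5·ln C = 9.7733.
Slope k = (n·Σln d·ln f − Σln d·Σln f)/(n·Σ(ln d)² − (Σln d)²) = (5·15.6200 − 7.5601·9.7733)/5.4804 = 0.76876; ln C = (Σln f − k·Σln d)/n = 0.79229.

k = 0.769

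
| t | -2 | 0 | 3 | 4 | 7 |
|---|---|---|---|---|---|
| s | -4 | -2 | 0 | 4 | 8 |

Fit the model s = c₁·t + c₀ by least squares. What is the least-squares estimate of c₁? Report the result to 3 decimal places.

XᵀX·[c₁, c₀]ᵀ = Xᵀs reads: 78·c₁ + 12·c₀ = 80;  12·c₁ + 5·c₀ = 6.
(Σt·t = 78, Σt = 12, Σ1 = 5, Σt·s = 80, Σs = 6.)
det = 78·5 − 12² = 246.
c₁ = (80·5 − 12·6)/246 = 4/3; c₀ = (78·6 − 12·80)/246 = -2.

c₁ = 1.333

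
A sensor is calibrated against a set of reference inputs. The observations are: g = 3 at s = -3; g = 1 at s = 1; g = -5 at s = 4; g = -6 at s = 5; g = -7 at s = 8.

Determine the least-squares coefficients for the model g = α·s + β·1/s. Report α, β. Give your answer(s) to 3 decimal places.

α = -1.061, β = 1.612

From the data, Σs·s = 115, Σs·1/s = 5, Σ1/s·1/s = 17701/14400.
And Σs·g = -114, Σ1/s·g = -133/40.
So AᵀA·[α, β]ᵀ = Aᵀg: [[115, 5]; [5, 17701/14400]]·[α, β]ᵀ = [-114, -133/40]ᵀ.
Δ = 115·(17701/14400) − 5² = 335123/2880.
α = ((-114)·(17701/14400) − 5·(-133/40))/(335123/2880) = -1778514/1675615; β = (115·(-133/40) − 5·(-114))/(335123/2880) = 540360/335123.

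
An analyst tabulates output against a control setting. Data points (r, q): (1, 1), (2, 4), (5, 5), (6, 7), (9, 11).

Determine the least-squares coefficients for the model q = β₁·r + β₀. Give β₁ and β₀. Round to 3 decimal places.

From the data, Σr·r = 147, Σr = 23, Σ1 = 5.
Right-hand side: Σr·q = 175, Σq = 28.
MᵀM·[β₁, β₀]ᵀ = Mᵀq becomes [[147, 23]; [23, 5]]·[β₁, β₀]ᵀ = [175, 28]ᵀ.
Δ = 147·5 − 23² = 206.
β₁ = (175·5 − 23·28)/206 = 231/206; β₀ = (147·28 − 23·175)/206 = 91/206.

β₁ = 1.121, β₀ = 0.442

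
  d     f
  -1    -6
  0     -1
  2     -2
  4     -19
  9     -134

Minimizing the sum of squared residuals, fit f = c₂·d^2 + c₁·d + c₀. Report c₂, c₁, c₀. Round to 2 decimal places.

c₂ = -2.03, c₁ = 3.51, c₀ = -0.71

From the data, Σd^2·d^2 = 6834, Σd^2·d = 800, Σd^2 = 102, Σd·d = 102, Σd = 14, Σ1 = 5.
For Mᵀf: Σd^2·f = -11172, Σd·f = -1280, Σf = -162.
Solving the 3×3 system (Gaussian elimination) gives c₂ = -86200/42367, c₁ = 148554/42367, c₀ = -30162/42367.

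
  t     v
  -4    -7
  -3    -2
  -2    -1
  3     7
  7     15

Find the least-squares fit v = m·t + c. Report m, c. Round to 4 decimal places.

Entries of MᵀM: Σt·t = 87, Σt = 1, Σ1 = 5.
Right-hand side: Σt·v = 162, Σv = 12.
det = 87·5 − 1² = 434.
m = (162·5 − 1·12)/434 = 57/31; c = (87·12 − 1·162)/434 = 63/31.

m = 1.8387, c = 2.0323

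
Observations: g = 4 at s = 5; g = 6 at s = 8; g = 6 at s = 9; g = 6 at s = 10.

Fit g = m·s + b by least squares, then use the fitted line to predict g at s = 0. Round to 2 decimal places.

Sums needed: Σs·s = 270, Σs = 32, Σ1 = 4.
Right-hand side: Σs·g = 182, Σg = 22.
So MᵀM·[m, b]ᵀ = Mᵀg: [[270, 32]; [32, 4]]·[m, b]ᵀ = [182, 22]ᵀ.
Eliminating b: 4·(row 1) − 32·(row 2) gives 56·m = 4·182 − 32·22 = 24, so m = 3/7.
Then b = (22 − 32·(3/7))/4 = 29/14.
At s = 0: ĝ = (3/7)·(0) + (29/14)·(1) = 29/14.

ĝ = 2.07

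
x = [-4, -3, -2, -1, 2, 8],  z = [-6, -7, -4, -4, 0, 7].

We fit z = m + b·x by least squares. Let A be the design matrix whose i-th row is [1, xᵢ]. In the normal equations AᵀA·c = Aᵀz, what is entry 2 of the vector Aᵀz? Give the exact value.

Entry 2 ↔ basis x, so (Aᵀz)_{2} = Σᵢ (x)·zᵢ = (-4)·(-6) + (-3)·(-7) + (-2)·(-4) + (-1)·(-4) + (2)·(0) + (8)·(7) = 113.

113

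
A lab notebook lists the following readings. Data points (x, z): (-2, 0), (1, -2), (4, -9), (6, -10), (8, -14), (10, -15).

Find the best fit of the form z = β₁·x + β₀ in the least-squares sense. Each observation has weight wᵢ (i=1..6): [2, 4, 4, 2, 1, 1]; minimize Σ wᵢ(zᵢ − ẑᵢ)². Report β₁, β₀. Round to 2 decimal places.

From the data, Σwᵢ·x·x = 312, Σwᵢ·x = 46, Σwᵢ·1 = 14.
For AᵀWz: Σwᵢ·x·z = -534, Σwᵢ·z = -93.
AᵀWA·[β₁, β₀]ᵀ = AᵀWz becomes [[312, 46]; [46, 14]]·[β₁, β₀]ᵀ = [-534, -93]ᵀ.
Determinant 312·14 − 46² = 2252.
β₁ = ((-534)·14 − 46·(-93))/2252 = -1599/1126; β₀ = (312·(-93) − 46·(-534))/2252 = -1113/563.

β₁ = -1.42, β₀ = -1.98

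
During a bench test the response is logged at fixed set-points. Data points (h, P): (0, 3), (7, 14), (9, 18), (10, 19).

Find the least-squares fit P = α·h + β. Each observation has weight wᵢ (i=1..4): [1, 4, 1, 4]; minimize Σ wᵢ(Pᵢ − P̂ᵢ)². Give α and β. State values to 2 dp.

α = 1.62, β = 2.86

From the data, Σwᵢ·h·h = 677, Σwᵢ·h = 77, Σwᵢ·1 = 10.
Right-hand side: Σwᵢ·h·P = 1314, Σwᵢ·P = 153.
Normal equations: [[677, 77]; [77, 10]]·[α, β]ᵀ = [1314, 153]ᵀ.
Δ = 677·10 − 77² = 841.
α = (1314·10 − 77·153)/841 = 1359/841; β = (677·153 − 77·1314)/841 = 2403/841.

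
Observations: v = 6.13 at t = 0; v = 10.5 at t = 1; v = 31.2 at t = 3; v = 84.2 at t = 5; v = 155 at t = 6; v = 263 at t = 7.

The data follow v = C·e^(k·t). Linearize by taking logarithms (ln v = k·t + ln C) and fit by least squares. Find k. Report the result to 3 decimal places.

k = 0.535

With ln vᵢ as the transformed response and tᵢ as the regressor:
AᵀA = [[120.0000, 22.0000]; [22.0000, 6]], rhs = [104.1042, 22.6538]ᵀ  (here Σt = 22.0000, Σ(t)² = 120.0000, Σln v = 22.6538, Σt·ln v = 104.1042).
Δ = 120.0000·6 − (22.0000)² = 236.0000; k = (104.1042·6 − 22.0000·22.6538)/236.0000 = 0.53493, ln C = (120.0000·22.6538 − 22.0000·104.1042)/236.0000 = 1.81423.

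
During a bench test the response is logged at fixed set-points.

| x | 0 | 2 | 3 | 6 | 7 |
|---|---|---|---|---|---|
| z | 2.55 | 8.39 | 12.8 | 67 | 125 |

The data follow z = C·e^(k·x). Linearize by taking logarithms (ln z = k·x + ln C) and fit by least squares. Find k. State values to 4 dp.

Linearized form: ln z = k·x + ln C. From the 5 transformed points,
AᵀA = [[98.0000, 18.0000]; [18.0000, 5]], rhs = [70.9288, 14.6456]ᵀ  (here Σx = 18.0000, Σ(x)² = 98.0000, Σln z = 14.6456, Σx·ln z = 70.9288).
Slope k = (n·Σx·ln z − Σx·Σln z)/(n·Σ(x)² − (Σx)²) = (5·70.9288 − 18.0000·14.6456)/166.0000 = 0.54833; ln C = (Σln z − k·Σx)/n = 0.95512.

k = 0.5483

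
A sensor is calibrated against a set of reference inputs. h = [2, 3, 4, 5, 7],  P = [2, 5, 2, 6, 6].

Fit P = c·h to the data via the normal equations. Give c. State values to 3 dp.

c = 0.961

From the data, Σh·h = 103.
For XᵀP: Σh·P = 99.
Normal equations: [[103]]·[c]ᵀ = [99]ᵀ.
Hence c = 99 / 103 ≈ 0.961165.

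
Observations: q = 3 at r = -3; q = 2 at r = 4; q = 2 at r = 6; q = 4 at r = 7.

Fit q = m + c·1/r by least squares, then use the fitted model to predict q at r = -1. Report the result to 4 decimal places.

Normal-equation sums: Σ1 = 4, Σ1/r = 19/84, Σ1/r·1/r = 1565/7056.
Right-hand side: Σq = 11, Σ1/r·q = 17/42.
Normal equations: [[4, 19/84]; [19/84, 1565/7056]]·[m, c]ᵀ = [11, 17/42]ᵀ.
Eliminating c: (1565/7056)·(row 1) − (19/84)·(row 2) gives (5899/7056)·m = (1565/7056)·11 − (19/84)·(17/42) = 263/112, so m = 16569/5899.
Then c = ((17/42) − (19/84)·(16569/5899))/(1565/7056) = -6132/5899.
At r = -1: q̂ = (16569/5899)·(1) + (-6132/5899)·(-1) = 22701/5899.

q̂ = 3.8483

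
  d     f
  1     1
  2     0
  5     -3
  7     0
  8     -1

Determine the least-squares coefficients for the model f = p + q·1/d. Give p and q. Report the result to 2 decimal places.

With design matrix A, AᵀA = [[5, 551/280]; [551/280, 103961/78400]] and Aᵀf = [-3, 11/40]ᵀ.
Eliminating q: (103961/78400)·(row 1) − (551/280)·(row 2) gives (54051/19600)·p = (103961/78400)·(-3) − (551/280)·(11/40) = -35431/7840, so p = -177155/108102.
Then q = ((11/40) − (551/280)·(-177155/108102))/(103961/78400) = 142660/54051.

p = -1.64, q = 2.64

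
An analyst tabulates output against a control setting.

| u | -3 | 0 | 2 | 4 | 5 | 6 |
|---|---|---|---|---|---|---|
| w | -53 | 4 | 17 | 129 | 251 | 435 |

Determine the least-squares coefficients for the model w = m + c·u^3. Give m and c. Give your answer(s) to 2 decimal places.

m = 1.67, c = 2.00

Setting ∂/∂m … = 0 gives: 6·m + 386·c = 783;  386·m + 67170·c = 135158.
Eliminating c: 67170·(row 1) − 386·(row 2) gives 254024·m = 67170·783 − 386·135158 = 423122, so m = 211561/127012.
Then c = (135158 − 386·(211561/127012))/67170 = 254355/127012.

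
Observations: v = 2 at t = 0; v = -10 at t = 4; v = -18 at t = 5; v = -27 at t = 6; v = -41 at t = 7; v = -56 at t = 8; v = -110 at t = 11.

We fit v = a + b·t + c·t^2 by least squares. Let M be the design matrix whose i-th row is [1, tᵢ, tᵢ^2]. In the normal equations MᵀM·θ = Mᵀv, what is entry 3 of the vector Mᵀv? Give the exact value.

Entry 3 ↔ basis t^2, so (Mᵀv)_{3} = Σᵢ (t^2)·vᵢ = (0)·(2) + (16)·(-10) + (25)·(-18) + (36)·(-27) + (49)·(-41) + (64)·(-56) + (121)·(-110) = -20485.

-20485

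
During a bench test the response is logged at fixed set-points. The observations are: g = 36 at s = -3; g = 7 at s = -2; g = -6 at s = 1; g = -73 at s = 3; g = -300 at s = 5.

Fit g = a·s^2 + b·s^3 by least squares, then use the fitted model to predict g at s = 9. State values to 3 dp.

ĝ = -1618.587

The normal equations are: 804·a + 3094·b = -7811;  3094·a + 17148·b = -40505.
(Σs^2·s^2 = 804, Σs^2·s^3 = 3094, Σs^3·s^3 = 17148, Σs^2·g = -7811, Σs^3·g = -40505.)
Determinant 804·17148 − 3094² = 4214156.
a = ((-7811)·17148 − 3094·(-40505))/4214156 = -4310279/2107078; b = (804·(-40505) − 3094·(-7811))/4214156 = -4199393/2107078.
At s = 9: ĝ = (-4310279/2107078)·(81) + (-4199393/2107078)·(729) = -1705245048/1053539.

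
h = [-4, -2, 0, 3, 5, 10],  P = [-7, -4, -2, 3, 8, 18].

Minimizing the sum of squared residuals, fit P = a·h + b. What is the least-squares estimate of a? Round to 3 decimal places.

a = 1.792

Forming AᵀA = [[154, 12]; [12, 6]] and AᵀP = [265, 16]ᵀ gives AᵀA·[a, b]ᵀ = AᵀP.
Determinant 154·6 − 12² = 780.
a = (265·6 − 12·16)/780 = 233/130; b = (154·16 − 12·265)/780 = -179/195.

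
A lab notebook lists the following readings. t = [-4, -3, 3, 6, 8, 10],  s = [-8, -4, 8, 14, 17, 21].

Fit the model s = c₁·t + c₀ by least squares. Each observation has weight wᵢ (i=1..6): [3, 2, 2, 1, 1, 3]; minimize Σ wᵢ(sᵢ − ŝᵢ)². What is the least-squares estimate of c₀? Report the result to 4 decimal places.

c₀ = 1.0819

From the data, Σwᵢ·t·t = 484, Σwᵢ·t = 32, Σwᵢ·1 = 12.
For AᵀWs: Σwᵢ·t·s = 1018, Σwᵢ·s = 78.
Normal equations: [[484, 32]; [32, 12]]·[c₁, c₀]ᵀ = [1018, 78]ᵀ.
Δ = 484·12 − 32² = 4784.
c₁ = (1018·12 − 32·78)/4784 = 1215/598; c₀ = (484·78 − 32·1018)/4784 = 647/598.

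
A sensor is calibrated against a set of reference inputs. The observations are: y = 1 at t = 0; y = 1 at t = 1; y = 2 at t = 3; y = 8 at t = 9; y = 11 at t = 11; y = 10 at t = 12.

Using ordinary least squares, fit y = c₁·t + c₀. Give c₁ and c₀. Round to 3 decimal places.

Entries of MᵀM: Σt·t = 356, Σt = 36, Σ1 = 6.
Right-hand side: Σt·y = 320, Σy = 33.
MᵀM·[c₁, c₀]ᵀ = Mᵀy becomes [[356, 36]; [36, 6]]·[c₁, c₀]ᵀ = [320, 33]ᵀ.
Eliminating c₀: 6·(row 1) − 36·(row 2) gives 840·c₁ = 6·320 − 36·33 = 732, so c₁ = 61/70.
Then c₀ = (33 − 36·(61/70))/6 = 19/70.

c₁ = 0.871, c₀ = 0.271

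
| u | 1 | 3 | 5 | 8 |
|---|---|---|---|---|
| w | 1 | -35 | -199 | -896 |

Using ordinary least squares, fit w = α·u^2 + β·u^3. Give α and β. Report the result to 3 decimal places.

α = 2.133, β = -2.017

The normal equations are: 4803·α + 36137·β = -62633;  36137·α + 278499·β = -484571.
det = 4803·278499 − 36137² = 31747928.
α = ((-62633)·278499 − 36137·(-484571))/31747928 = 8464295/3968491; β = (4803·(-484571) − 36137·(-62633))/31747928 = -8003224/3968491.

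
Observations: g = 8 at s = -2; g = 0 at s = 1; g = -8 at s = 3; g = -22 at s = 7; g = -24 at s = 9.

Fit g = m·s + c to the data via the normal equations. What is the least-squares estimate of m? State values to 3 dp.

From the data, Σs·s = 144, Σs = 18, Σ1 = 5.
Right-hand side: Σs·g = -410, Σg = -46.
det = 144·5 − 18² = 396.
m = ((-410)·5 − 18·(-46))/396 = -611/198; c = (144·(-46) − 18·(-410))/396 = 21/11.

m = -3.086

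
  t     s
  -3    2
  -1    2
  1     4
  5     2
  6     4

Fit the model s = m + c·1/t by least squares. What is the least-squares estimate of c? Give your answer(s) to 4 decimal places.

With design matrix A, AᵀA = [[5, 1/30]; [1/30, 1961/900]] and Aᵀs = [14, 12/5]ᵀ.
Determinant 5·(1961/900) − (1/30)² = 817/75.
m = (14·(1961/900) − (1/30)·(12/5))/(817/75) = 13691/4902; c = (5·(12/5) − (1/30)·14)/(817/75) = 865/817.

c = 1.0588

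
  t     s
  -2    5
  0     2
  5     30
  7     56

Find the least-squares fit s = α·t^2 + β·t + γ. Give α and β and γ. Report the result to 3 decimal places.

α = 1.036, β = 0.472, γ = 1.873

AᵀA·[α, β, γ]ᵀ = Aᵀs reads: 3042·α + 460·β + 78·γ = 3514;  460·α + 78·β + 10·γ = 532;  78·α + 10·β + 4·γ = 93.
(Σt^2·t^2 = 3042, Σt^2·t = 460, Σt^2 = 78, Σt·t = 78, Σt = 10, Σ1 = 4, Σt^2·s = 3514, Σt·s = 532, Σs = 93.)
Solving the 3×3 system (Gaussian elimination) gives α = 29/28, β = 701/1484, γ = 397/212.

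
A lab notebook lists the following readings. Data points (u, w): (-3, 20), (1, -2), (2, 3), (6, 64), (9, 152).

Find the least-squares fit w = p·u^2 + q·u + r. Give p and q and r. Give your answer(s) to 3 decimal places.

From the data, Σu^2·u^2 = 7955, Σu^2·u = 927, Σu^2 = 131, Σu·u = 131, Σu = 15, Σ1 = 5.
And Σu^2·w = 14806, Σu·w = 1696, Σw = 237.
Row-reducing yields p = 266647/129756, q = -56511/43252, r = -14869/5898.

p = 2.055, q = -1.307, r = -2.521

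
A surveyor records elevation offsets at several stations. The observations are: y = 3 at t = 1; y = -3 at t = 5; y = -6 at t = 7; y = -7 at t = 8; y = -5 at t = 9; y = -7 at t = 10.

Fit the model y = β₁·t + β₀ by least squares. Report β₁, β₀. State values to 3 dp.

Entries of MᵀM: Σt·t = 320, Σt = 40, Σ1 = 6.
And Σt·y = -225, Σy = -25.
Δ = 320·6 − 40² = 320.
β₁ = ((-225)·6 − 40·(-25))/320 = -35/32; β₀ = (320·(-25) − 40·(-225))/320 = 25/8.

β₁ = -1.094, β₀ = 3.125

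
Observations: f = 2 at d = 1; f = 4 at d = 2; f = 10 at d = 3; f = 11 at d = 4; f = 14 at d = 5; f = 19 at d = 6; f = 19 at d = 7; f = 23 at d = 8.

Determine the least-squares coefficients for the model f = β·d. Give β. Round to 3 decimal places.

With design matrix X, XᵀX = [[204]] and Xᵀf = [585]ᵀ.
β = 585/204 = 2.86765.

β = 2.868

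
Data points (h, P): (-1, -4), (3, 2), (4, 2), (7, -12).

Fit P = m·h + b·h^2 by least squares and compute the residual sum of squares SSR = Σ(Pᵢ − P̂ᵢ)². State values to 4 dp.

SSR = 1.5843

From the data, Σh·h = 75, Σh·h^2 = 433, Σh^2·h^2 = 2739.
Right-hand side: Σh·P = -66, Σh^2·P = -542.
Eliminating b: 2739·(row 1) − 433·(row 2) gives 17936·m = 2739·(-66) − 433·(-542) = 53912, so m = 6739/2242.
Then b = ((-542) − 433·(6739/2242))/2739 = -1509/2242.
Residuals: -360/1121, -1076/1121, 44/59, -68/1121; SSR = 1776/1121.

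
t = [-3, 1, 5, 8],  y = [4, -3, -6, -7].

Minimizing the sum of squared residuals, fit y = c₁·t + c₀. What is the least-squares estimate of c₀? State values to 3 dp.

With design matrix A, AᵀA = [[99, 11]; [11, 4]] and Aᵀy = [-101, -12]ᵀ.
Eliminating c₀: 4·(row 1) − 11·(row 2) gives 275·c₁ = 4·(-101) − 11·(-12) = -272, so c₁ = -272/275.
Then c₀ = ((-12) − 11·(-272/275))/4 = -7/25.

c₀ = -0.280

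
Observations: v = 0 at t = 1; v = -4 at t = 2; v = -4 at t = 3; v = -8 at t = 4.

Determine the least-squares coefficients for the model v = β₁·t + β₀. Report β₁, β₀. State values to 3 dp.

β₁ = -2.400, β₀ = 2.000

Setting ∂/∂β₁ … = 0 gives: 30·β₁ + 10·β₀ = -52;  10·β₁ + 4·β₀ = -16.
(Σt·t = 30, Σt = 10, Σ1 = 4, Σt·v = -52, Σv = -16.)
Eliminating β₀: 4·(row 1) − 10·(row 2) gives 20·β₁ = 4·(-52) − 10·(-16) = -48, so β₁ = -12/5.
Then β₀ = ((-16) − 10·(-12/5))/4 = 2.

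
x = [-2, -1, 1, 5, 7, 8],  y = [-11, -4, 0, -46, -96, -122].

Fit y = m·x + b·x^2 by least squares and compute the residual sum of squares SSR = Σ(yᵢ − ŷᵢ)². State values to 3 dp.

SSR = 9.730

Normal-equation sums: Σx·x = 144, Σx·x^2 = 972, Σx^2·x^2 = 7140.
Right-hand side: Σx·y = -1852, Σx^2·y = -13710.
MᵀM·[m, b]ᵀ = Mᵀy becomes [[144, 972]; [972, 7140]]·[m, b]ᵀ = [-1852, -13710]ᵀ.
Δ = 144·7140 − 972² = 83376.
m = ((-1852)·7140 − 972·(-13710))/83376 = 4285/3474; b = (144·(-13710) − 972·(-1852))/83376 = -403/193.
Residuals: -314/1737, -2357/3474, 2969/3474, 121/3474, -8053/3474, 3074/1737; SSR = 16901/1737.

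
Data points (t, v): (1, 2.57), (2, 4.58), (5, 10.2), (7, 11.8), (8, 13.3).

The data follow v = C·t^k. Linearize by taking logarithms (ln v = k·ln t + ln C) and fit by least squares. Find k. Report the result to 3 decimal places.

k = 0.794

Taking logs, ln v = k·ln t + ln C, so regress ln v on ln t.
AᵀA = [[11.1814, 6.3279]; [6.3279, 5]], rhs = [14.9763, 9.8439]ᵀ  (here Σln t = 6.3279, Σ(ln t)² = 11.1814, Σln v = 9.8439, Σln t·ln v = 14.9763).
Solving (det = 15.8642): k = 0.79363, ln C = 0.96437.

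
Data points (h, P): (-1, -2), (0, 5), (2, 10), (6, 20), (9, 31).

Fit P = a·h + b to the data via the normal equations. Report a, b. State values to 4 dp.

a = 3.0537, b = 3.0282

From the data, Σh·h = 122, Σh = 16, Σ1 = 5.
For MᵀP: Σh·P = 421, ΣP = 64.
Δ = 122·5 − 16² = 354.
a = (421·5 − 16·64)/354 = 1081/354; b = (122·64 − 16·421)/354 = 536/177.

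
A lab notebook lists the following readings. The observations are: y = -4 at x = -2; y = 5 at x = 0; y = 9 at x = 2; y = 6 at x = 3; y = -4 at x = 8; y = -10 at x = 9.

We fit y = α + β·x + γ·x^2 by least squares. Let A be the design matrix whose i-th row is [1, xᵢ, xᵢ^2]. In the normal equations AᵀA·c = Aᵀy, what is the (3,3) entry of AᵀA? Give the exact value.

10770

Row 3 ↔ basis x^2, column 3 ↔ basis x^2, so (AᵀA)_{3,3} = Σᵢ (x^2)·(x^2) = (4)·(4) + (0)·(0) + (4)·(4) + (9)·(9) + (64)·(64) + (81)·(81) = 10770.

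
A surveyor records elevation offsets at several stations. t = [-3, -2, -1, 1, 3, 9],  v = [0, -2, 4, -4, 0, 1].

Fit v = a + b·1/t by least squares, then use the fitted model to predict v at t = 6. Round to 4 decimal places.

v̂ = -0.8212

The normal equations are: 6·a + (-7/18)·b = -1;  (-7/18)·a + (805/324)·b = -62/9.
(Σ1 = 6, Σ1/t = -7/18, Σ1/t·1/t = 805/324, Σv = -1, Σ1/t·v = -62/9.)
Δ = 6·(805/324) − (-7/18)² = 4781/324.
a = ((-1)·(805/324) − (-7/18)·(-62/9))/(4781/324) = -239/683; b = (6·(-62/9) − (-7/18)·(-1))/(4781/324) = -13518/4781.
At t = 6: v̂ = (-239/683)·(1) + (-13518/4781)·(1/6) = -3926/4781.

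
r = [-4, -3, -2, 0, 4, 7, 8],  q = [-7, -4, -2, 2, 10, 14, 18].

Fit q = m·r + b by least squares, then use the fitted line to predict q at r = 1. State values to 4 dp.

q̂ = 3.5885

Sums needed: Σr·r = 158, Σr = 10, Σ1 = 7.
Right-hand side: Σr·q = 326, Σq = 31.
So MᵀM·[m, b]ᵀ = Mᵀq: [[158, 10]; [10, 7]]·[m, b]ᵀ = [326, 31]ᵀ.
det = 158·7 − 10² = 1006.
m = (326·7 − 10·31)/1006 = 986/503; b = (158·31 − 10·326)/1006 = 819/503.
At r = 1: q̂ = (986/503)·(1) + (819/503)·(1) = 1805/503.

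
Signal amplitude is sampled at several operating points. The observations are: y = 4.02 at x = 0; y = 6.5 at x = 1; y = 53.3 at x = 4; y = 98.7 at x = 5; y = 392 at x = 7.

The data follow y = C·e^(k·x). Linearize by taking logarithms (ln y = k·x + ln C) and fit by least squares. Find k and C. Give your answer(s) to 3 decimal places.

Let Y = ln y. Fitting Y = k·x + ln C by least squares:
Sums: Σx = 17.0000, Σ(x)² = 91.0000, Σln y = 17.8024, Σx·ln y = 82.5348.
Normal system: [[91.0000, 17.0000]; [17.0000, 5]]·[k, ln C]ᵀ = [82.5348, 17.8024]ᵀ.
Slope k = (n·Σx·ln y − Σx·Σln y)/(n·Σ(x)² − (Σx)²) = (5·82.5348 − 17.0000·17.8024)/166.0000 = 0.66285; ln C = (Σln y − k·Σx)/n = 1.30677, so C = exp(1.30677) = 3.69422.

k = 0.663, C = 3.694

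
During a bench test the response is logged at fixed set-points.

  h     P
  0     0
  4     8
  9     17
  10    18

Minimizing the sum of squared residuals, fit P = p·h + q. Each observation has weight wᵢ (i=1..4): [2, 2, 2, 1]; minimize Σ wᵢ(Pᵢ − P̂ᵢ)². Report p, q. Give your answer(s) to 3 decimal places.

p = 1.840, q = 0.252

Normal-equation sums: Σwᵢ·h·h = 294, Σwᵢ·h = 36, Σwᵢ·1 = 7.
For XᵀWP: Σwᵢ·h·P = 550, Σwᵢ·P = 68.
Eliminating q: 7·(row 1) − 36·(row 2) gives 762·p = 7·550 − 36·68 = 1402, so p = 701/381.
Then q = (68 − 36·(701/381))/7 = 32/127.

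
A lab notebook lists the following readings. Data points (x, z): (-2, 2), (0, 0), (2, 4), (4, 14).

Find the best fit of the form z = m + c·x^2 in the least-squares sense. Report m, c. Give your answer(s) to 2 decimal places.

Entries of AᵀA: Σ1 = 4, Σx^2 = 24, Σx^2·x^2 = 288.
And Σz = 20, Σx^2·z = 248.
AᵀA·[m, c]ᵀ = Aᵀz becomes [[4, 24]; [24, 288]]·[m, c]ᵀ = [20, 248]ᵀ.
det = 4·288 − 24² = 576.
m = (20·288 − 24·248)/576 = -1/3; c = (4·248 − 24·20)/576 = 8/9.

m = -0.33, c = 0.89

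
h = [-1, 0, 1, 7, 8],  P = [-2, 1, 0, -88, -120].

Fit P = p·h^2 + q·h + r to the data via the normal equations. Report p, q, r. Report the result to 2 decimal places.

p = -2.08, q = 1.61, r = 1.16

Entries of AᵀA: Σh^2·h^2 = 6499, Σh^2·h = 855, Σh^2 = 115, Σh·h = 115, Σh = 15, Σ1 = 5.
Right-hand side: Σh^2·P = -11994, Σh·P = -1574, ΣP = -209.
So AᵀA·[p, q, r]ᵀ = AᵀP: [[6499, 855, 115]; [855, 115, 15]; [115, 15, 5]]·[p, q, r]ᵀ = [-11994, -1574, -209]ᵀ.
Inverting the 3×3 Gram matrix, [p, q, r]ᵀ = [-503/242, 977/605, 281/242]ᵀ.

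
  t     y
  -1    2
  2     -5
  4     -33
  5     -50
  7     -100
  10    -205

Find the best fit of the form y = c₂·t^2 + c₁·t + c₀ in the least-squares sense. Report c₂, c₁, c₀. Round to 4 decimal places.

c₂ = -2.0119, c₁ = -0.7296, c₀ = 3.5034

Compute the Gram sums: Σt^2·t^2 = 13299, Σt^2·t = 1539, Σt^2 = 195, Σt·t = 195, Σt = 27, Σ1 = 6.
And Σt^2·y = -27196, Σt·y = -3144, Σy = -391.
MᵀM·[c₂, c₁, c₀]ᵀ = Mᵀy becomes [[13299, 1539, 195]; [1539, 195, 27]; [195, 27, 6]]·[c₂, c₁, c₀]ᵀ = [-27196, -3144, -391]ᵀ.
Solving the 3×3 system (Gaussian elimination) gives c₂ = -169/84, c₁ = -143/196, c₀ = 515/147.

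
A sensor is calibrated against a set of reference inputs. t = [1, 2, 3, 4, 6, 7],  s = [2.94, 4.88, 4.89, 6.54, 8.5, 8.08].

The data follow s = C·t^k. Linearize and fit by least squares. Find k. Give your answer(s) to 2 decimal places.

With ln sᵢ as the transformed response and ln tᵢ as the regressor:
Σln t = 6.9157, Σ(ln t)² = 10.6062, Σln s = 10.3581, Σln t·ln s = 13.3461.
Equations: 10.6062·k + 6.9157·ln C = 13.3461;  6.9157·k + 6·ln C = 10.3581.
Solving (det = 15.8099): k = 0.53400, ln C = 1.11086.

k = 0.53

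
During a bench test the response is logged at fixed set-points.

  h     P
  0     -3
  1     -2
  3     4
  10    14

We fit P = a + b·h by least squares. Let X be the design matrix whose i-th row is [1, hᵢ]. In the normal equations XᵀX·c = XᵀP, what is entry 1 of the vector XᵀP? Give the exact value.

13

Entry 1 ↔ basis 1, so (XᵀP)_{1} = Σᵢ Pᵢ = (1)·(-3) + (1)·(-2) + (1)·(4) + (1)·(14) = 13.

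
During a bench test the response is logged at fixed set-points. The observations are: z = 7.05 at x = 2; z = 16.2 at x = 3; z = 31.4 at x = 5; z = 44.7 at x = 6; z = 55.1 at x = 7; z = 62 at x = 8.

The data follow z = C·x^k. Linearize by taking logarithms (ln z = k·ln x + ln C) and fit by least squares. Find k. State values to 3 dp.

k = 1.560

Linearized form: ln z = k·ln x + ln C. From the 6 transformed points,
Sums: Σln x = 9.2183, Σ(ln x)² = 15.5987, Σln z = 20.1211, Σln x·ln z = 33.1530.
Normal system: [[15.5987, 9.2183]; [9.2183, 6]]·[k, ln C]ᵀ = [33.1530, 20.1211]ᵀ.
Slope k = (n·Σln x·ln z − Σln x·Σln z)/(n·Σ(ln x)² − (Σln x)²) = (6·33.1530 − 9.2183·20.1211)/8.6152 = 1.55952; ln C = (Σln z − k·Σln x)/n = 0.95749.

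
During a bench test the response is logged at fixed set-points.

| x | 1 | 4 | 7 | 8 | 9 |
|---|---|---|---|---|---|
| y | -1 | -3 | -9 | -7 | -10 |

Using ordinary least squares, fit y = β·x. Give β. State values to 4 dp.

Entries of MᵀM: Σx·x = 211.
Right-hand side: Σx·y = -222.
Hence β = -222 / 211 ≈ -1.05213.

β = -1.0521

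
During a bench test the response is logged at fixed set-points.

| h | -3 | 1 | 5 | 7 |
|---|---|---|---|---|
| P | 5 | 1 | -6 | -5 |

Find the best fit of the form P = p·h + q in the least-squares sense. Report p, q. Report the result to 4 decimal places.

p = -1.1271, q = 1.5678

Forming AᵀA = [[84, 10]; [10, 4]] and AᵀP = [-79, -5]ᵀ gives AᵀA·[p, q]ᵀ = AᵀP.
Eliminating q: 4·(row 1) − 10·(row 2) gives 236·p = 4·(-79) − 10·(-5) = -266, so p = -133/118.
Then q = ((-5) − 10·(-133/118))/4 = 185/118.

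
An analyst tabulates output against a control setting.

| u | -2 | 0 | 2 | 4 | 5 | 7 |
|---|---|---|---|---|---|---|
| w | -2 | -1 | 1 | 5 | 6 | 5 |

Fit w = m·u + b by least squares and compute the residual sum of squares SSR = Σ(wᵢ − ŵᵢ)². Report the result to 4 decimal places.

SSR = 7.2831

Compute the Gram sums: Σu·u = 98, Σu = 16, Σ1 = 6.
For Mᵀw: Σu·w = 91, Σw = 14.
Normal equations: [[98, 16]; [16, 6]]·[m, b]ᵀ = [91, 14]ᵀ.
Δ = 98·6 − 16² = 332.
m = (91·6 − 16·14)/332 = 161/166; b = (98·14 − 16·91)/332 = -21/83.
Residuals: 16/83, -62/83, -57/83, 114/83, 233/166, -255/166; SSR = 1209/166.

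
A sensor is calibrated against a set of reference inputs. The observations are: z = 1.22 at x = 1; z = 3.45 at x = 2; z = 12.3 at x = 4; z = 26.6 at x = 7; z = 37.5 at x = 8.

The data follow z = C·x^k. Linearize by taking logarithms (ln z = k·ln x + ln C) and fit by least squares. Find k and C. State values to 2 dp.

k = 1.64, C = 1.19

Linearized form: ln z = k·ln x + ln C. From the 5 transformed points,
Over the data: Σln x = 6.1048, Σ(ln x)² = 10.5129, Σln z = 10.8521, Σln x·ln z = 18.2584.
Normal system: [[10.5129, 6.1048]; [6.1048, 5]]·[k, ln C]ᵀ = [18.2584, 10.8521]ᵀ.
Δ = 10.5129·5 − (6.1048)² = 15.2960; k = (18.2584·5 − 6.1048·10.8521)/15.2960 = 1.63717, ln C = (10.5129·10.8521 − 6.1048·18.2584)/15.2960 = 0.17150, so C = exp(0.17150) = 1.18708.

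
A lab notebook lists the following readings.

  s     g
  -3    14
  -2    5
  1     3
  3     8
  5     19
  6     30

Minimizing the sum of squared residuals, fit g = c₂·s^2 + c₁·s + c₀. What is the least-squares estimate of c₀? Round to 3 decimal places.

Setting ∂/∂c₂ … = 0 gives: 2100·c₂ + 334·c₁ + 84·c₀ = 1776;  334·c₂ + 84·c₁ + 10·c₀ = 250;  84·c₂ + 10·c₁ + 6·c₀ = 79.
(Σs^2·s^2 = 2100, Σs^2·s = 334, Σs^2 = 84, Σs·s = 84, Σs = 10, Σ1 = 6, Σs^2·g = 1776, Σs·g = 250, Σg = 79.)
Solving the 3×3 system (Gaussian elimination) gives c₂ = 6647/7374, c₁ = -1032/1229, c₀ = 14353/7374.

c₀ = 1.946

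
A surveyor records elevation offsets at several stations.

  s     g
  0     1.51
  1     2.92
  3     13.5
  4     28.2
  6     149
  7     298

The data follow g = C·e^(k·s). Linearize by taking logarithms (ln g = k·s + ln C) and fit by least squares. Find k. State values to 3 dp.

k = 0.765

Linearized form: ln g = k·s + ln C. From the 6 transformed points,
Σs = 21.0000, Σ(s)² = 111.0000, Σln g = 18.1267, Σs·ln g = 92.1403.
Equations: 111.0000·k + 21.0000·ln C = 92.1403;  21.0000·k + 6·ln C = 18.1267.
Solving (det = 225.0000): k = 0.76524, ln C = 0.34277.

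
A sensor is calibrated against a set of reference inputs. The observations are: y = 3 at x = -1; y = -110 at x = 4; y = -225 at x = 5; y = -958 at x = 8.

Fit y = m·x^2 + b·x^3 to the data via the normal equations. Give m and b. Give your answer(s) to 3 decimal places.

From the data, Σx^2·x^2 = 4978, Σx^2·x^3 = 36916, Σx^3·x^3 = 281866.
Moment sums: Σx^2·y = -68694, Σx^3·y = -525664.
Eliminating b: 281866·(row 1) − 36916·(row 2) gives 40337892·m = 281866·(-68694) − 36916·(-525664) = 42909220, so m = 10727305/10084473.
Then b = ((-525664) − 36916·(10727305/10084473))/281866 = -20211922/10084473.

m = 1.064, b = -2.004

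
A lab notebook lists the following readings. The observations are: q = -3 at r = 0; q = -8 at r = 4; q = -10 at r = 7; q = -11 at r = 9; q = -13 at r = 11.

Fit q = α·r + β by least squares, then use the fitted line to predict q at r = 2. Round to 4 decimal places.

q̂ = -5.3503

The normal system MᵀM·[α, β]ᵀ = Mᵀq is [[267, 31]; [31, 5]]·[α, β]ᵀ = [-344, -45]ᵀ.
Eliminating β: 5·(row 1) − 31·(row 2) gives 374·α = 5·(-344) − 31·(-45) = -325, so α = -325/374.
Then β = ((-45) − 31·(-325/374))/5 = -1351/374.
At r = 2: q̂ = (-325/374)·(2) + (-1351/374)·(1) = -2001/374.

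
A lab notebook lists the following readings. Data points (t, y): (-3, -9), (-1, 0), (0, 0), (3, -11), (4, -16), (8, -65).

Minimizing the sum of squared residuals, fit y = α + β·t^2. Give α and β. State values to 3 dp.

α = -0.058, β = -1.017

Normal-equation sums: Σ1 = 6, Σt^2 = 99, Σt^2·t^2 = 4515.
Moment sums: Σy = -101, Σt^2·y = -4596.
Δ = 6·4515 − 99² = 17289.
α = ((-101)·4515 − 99·(-4596))/17289 = -337/5763; β = (6·(-4596) − 99·(-101))/17289 = -1953/1921.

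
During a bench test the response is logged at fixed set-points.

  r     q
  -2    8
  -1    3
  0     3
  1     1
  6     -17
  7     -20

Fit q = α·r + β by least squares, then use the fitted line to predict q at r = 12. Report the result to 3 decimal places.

q̂ = -35.195

Setting ∂/∂α … = 0 gives: 91·α + 11·β = -260;  11·α + 6·β = -22.
Determinant 91·6 − 11² = 425.
α = ((-260)·6 − 11·(-22))/425 = -1318/425; β = (91·(-22) − 11·(-260))/425 = 858/425.
At r = 12: q̂ = (-1318/425)·(12) + (858/425)·(1) = -14958/425.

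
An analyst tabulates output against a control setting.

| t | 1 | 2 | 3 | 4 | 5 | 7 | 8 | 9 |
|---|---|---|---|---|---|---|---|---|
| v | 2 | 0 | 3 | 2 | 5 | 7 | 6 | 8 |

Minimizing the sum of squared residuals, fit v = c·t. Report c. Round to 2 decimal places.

With design matrix A, AᵀA = [[249]] and Aᵀv = [213]ᵀ.
Hence c = 213 / 249 ≈ 0.855422.

c = 0.86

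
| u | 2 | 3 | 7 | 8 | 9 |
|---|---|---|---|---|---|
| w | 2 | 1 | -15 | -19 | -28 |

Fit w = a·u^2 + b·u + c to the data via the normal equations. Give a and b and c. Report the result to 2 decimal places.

The normal equations are: 13155·a + 1619·b + 207·c = -4202;  1619·a + 207·b + 29·c = -502;  207·a + 29·b + 5·c = -59.
Inverting the 3×3 Gram matrix, [a, b, c]ᵀ = [-3511/7118, 8545/7118, 5901/3559]ᵀ.

a = -0.49, b = 1.20, c = 1.66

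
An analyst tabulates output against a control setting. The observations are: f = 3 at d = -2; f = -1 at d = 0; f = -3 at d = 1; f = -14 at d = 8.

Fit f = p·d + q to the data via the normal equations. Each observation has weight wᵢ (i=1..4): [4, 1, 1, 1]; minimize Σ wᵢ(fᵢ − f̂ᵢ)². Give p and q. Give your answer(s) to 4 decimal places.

p = -1.7085, q = -0.6131

The normal system XᵀWX·[p, q]ᵀ = XᵀWf is [[81, 1]; [1, 7]]·[p, q]ᵀ = [-139, -6]ᵀ.
det = 81·7 − 1² = 566.
p = ((-139)·7 − 1·(-6))/566 = -967/566; q = (81·(-6) − 1·(-139))/566 = -347/566.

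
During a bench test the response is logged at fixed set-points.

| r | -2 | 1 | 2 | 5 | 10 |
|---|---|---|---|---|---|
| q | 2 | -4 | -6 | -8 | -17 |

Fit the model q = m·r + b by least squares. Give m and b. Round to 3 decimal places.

m = -1.502, b = -1.792

Sums needed: Σr·r = 134, Σr = 16, Σ1 = 5.
And Σr·q = -230, Σq = -33.
Δ = 134·5 − 16² = 414.
m = ((-230)·5 − 16·(-33))/414 = -311/207; b = (134·(-33) − 16·(-230))/414 = -371/207.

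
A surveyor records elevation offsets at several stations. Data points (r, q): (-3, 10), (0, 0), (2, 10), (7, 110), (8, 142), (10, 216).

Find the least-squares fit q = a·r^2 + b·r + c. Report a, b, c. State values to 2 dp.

a = 1.96, b = 2.14, c = -1.02

The normal system XᵀX·[a, b, c]ᵀ = Xᵀq is [[16594, 1836, 226]; [1836, 226, 24]; [226, 24, 6]]·[a, b, c]ᵀ = [36208, 4056, 488]ᵀ.
Row-reducing yields a = 133702/68231, b = 145752/68231, c = -69662/68231.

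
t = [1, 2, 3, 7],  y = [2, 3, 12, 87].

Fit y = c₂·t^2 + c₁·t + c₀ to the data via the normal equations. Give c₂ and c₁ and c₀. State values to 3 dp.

The normal system MᵀM·[c₂, c₁, c₀]ᵀ = Mᵀy is [[2499, 379, 63]; [379, 63, 13]; [63, 13, 4]]·[c₂, c₁, c₀]ᵀ = [4385, 653, 104]ᵀ.
Inverting the 3×3 Gram matrix, [c₂, c₁, c₀]ᵀ = [103/44, -197/44, 81/22]ᵀ.

c₂ = 2.341, c₁ = -4.477, c₀ = 3.682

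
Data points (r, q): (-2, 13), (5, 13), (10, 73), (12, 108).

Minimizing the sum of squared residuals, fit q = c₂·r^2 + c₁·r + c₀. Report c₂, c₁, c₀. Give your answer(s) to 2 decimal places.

c₂ = 0.96, c₁ = -2.80, c₀ = 3.44

Compute the Gram sums: Σr^2·r^2 = 31377, Σr^2·r = 2845, Σr^2 = 273, Σr·r = 273, Σr = 25, Σ1 = 4.
For Aᵀq: Σr^2·q = 23229, Σr·q = 2065, Σq = 207.
AᵀA·[c₂, c₁, c₀]ᵀ = Aᵀq becomes [[31377, 2845, 273]; [2845, 273, 25]; [273, 25, 4]]·[c₂, c₁, c₀]ᵀ = [23229, 2065, 207]ᵀ.
Solving the 3×3 system (Gaussian elimination) gives c₂ = 13165/13657, c₁ = -38190/13657, c₀ = 46926/13657.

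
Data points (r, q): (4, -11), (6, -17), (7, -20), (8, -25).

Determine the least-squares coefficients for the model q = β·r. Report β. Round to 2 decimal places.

Setting ∂/∂β … = 0 gives: 165·β = -486.
(Σr·r = 165, Σr·q = -486.)
Hence β = -486 / 165 ≈ -2.94545.

β = -2.95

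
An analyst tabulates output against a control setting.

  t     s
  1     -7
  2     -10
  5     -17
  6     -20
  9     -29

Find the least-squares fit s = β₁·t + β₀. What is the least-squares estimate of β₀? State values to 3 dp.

β₀ = -4.184

Normal-equation sums: Σt·t = 147, Σt = 23, Σ1 = 5.
Moment sums: Σt·s = -493, Σs = -83.
Eliminating β₀: 5·(row 1) − 23·(row 2) gives 206·β₁ = 5·(-493) − 23·(-83) = -556, so β₁ = -278/103.
Then β₀ = ((-83) − 23·(-278/103))/5 = -431/103.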